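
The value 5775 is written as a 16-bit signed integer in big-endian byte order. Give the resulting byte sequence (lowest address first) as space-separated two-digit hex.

5775 in hexadecimal, padded to 16 bits, is 0x168F.
Split into bytes (most-significant first): 16 8F.
Big-endian: lowest address holds the most-significant byte.
So the memory order matches the most-significant-first order: 16 8F.

16 8F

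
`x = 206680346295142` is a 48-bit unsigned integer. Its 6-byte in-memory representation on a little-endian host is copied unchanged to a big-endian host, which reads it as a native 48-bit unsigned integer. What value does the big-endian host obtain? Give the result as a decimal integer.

206680346295142 in 48-bit hexadecimal is 0xBBF9849F7B66.
Stored little-endian, the bytes at ascending addresses are 66 7B 9F 84 F9 BB.
Read back as big-endian, the last byte is least significant, giving 0x667B9F84F9BB.
0x667B9F84F9BB = 112681143302587.

112681143302587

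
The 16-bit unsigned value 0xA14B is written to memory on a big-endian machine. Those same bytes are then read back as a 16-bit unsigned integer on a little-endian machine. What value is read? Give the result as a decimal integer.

19361

Stored big-endian, the bytes at ascending addresses are A1 4B.
Read back as little-endian, the first byte is least significant, giving 0x4BA1.
0x4BA1 = 19361.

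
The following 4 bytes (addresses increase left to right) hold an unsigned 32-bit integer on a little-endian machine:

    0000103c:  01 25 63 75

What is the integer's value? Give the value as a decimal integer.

1969431809

In little-endian order the low byte comes first in memory.
Reassemble most-significant byte first: 75 63 25 01 → 0x75632501.
0x75632501 = 1969431809.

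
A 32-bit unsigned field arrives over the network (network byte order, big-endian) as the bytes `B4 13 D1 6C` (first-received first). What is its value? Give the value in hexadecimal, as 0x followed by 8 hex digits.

0xB413D16C

In big-endian order the high byte comes first in memory.
The bytes are already most-significant first: 0xB413D16C.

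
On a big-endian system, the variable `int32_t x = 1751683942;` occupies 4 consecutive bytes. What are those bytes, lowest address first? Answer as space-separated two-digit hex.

68 68 93 66

1751683942 in hexadecimal, padded to 32 bits, is 0x68689366.
Split into bytes (most-significant first): 68 68 93 66.
In big-endian order the high byte comes first in memory.
So the memory order matches the most-significant-first order: 68 68 93 66.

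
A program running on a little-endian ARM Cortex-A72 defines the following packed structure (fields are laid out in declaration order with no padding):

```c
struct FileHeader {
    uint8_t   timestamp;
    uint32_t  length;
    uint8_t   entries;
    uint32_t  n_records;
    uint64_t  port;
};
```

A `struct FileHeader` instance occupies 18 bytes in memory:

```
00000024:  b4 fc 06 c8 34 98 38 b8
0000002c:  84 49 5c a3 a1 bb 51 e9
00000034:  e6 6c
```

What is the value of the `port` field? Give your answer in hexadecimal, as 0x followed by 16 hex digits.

`port` follows `timestamp` (1 B), `length` (4 B), `entries` (1 B), `n_records` (4 B), so it starts at offset 1 + 4 + 1 + 4 = 10 and occupies 8 bytes.
Bytes at offsets 10..17: 5C A3 A1 BB 51 E9 E6 6C.
Little-endian stores the least-significant byte at the lowest address.
Reassemble most-significant byte first: 6C E6 E9 51 BB A1 A3 5C → 0x6CE6E951BBA1A35C.

0x6CE6E951BBA1A35C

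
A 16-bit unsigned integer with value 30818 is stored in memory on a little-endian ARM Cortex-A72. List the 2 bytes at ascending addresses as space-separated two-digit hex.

62 78

30818 in hexadecimal, padded to 16 bits, is 0x7862.
Split into bytes (most-significant first): 78 62.
Little-endian stores the least-significant byte at the lowest address.
So at ascending addresses the bytes are 62 78.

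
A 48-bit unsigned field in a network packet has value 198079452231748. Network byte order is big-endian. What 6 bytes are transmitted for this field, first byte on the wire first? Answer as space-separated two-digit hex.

B4 26 F7 63 38 44

198079452231748 in hexadecimal, padded to 48 bits, is 0xB426F7633844.
Split into bytes (most-significant first): B4 26 F7 63 38 44.
In big-endian order the high byte comes first in memory.
So the memory order matches the most-significant-first order: B4 26 F7 63 38 44.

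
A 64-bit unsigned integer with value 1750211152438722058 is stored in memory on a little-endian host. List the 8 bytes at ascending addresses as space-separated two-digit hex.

1750211152438722058 in hexadecimal, padded to 64 bits, is 0x1849FFC527097E0A.
Split into bytes (most-significant first): 18 49 FF C5 27 09 7E 0A.
In little-endian order the low byte comes first in memory.
So at ascending addresses the bytes are 0A 7E 09 27 C5 FF 49 18.

0A 7E 09 27 C5 FF 49 18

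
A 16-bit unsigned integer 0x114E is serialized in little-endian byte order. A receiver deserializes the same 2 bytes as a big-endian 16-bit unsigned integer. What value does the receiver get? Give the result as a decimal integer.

Stored little-endian, the bytes at ascending addresses are 4E 11.
Read back as big-endian, the last byte is least significant, giving 0x4E11.
0x4E11 = 19985.

19985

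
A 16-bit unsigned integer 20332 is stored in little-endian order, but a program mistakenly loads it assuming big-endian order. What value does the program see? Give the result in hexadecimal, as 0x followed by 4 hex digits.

20332 in 16-bit hexadecimal is 0x4F6C.
Stored little-endian, the bytes at ascending addresses are 6C 4F.
Read back as big-endian, the last byte is least significant, giving 0x6C4F.

0x6C4F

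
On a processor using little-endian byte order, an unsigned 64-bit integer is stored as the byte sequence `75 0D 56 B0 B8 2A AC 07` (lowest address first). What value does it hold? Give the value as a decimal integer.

552863826980506997

In little-endian order the low byte comes first in memory.
Reassemble most-significant byte first: 07 AC 2A B8 B0 56 0D 75 → 0x07AC2AB8B0560D75.
0x07AC2AB8B0560D75 = 552863826980506997.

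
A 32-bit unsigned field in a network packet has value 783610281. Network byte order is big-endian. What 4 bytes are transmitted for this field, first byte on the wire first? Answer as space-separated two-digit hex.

783610281 in hexadecimal, padded to 32 bits, is 0x2EB4F1A9.
Split into bytes (most-significant first): 2E B4 F1 A9.
Big-endian stores the most-significant byte at the lowest address.
So the memory order matches the most-significant-first order: 2E B4 F1 A9.

2E B4 F1 A9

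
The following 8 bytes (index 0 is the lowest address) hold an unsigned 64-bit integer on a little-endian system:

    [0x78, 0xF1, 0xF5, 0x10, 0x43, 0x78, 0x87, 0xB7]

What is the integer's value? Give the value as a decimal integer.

13224671060239446392

Little-endian stores the least-significant byte at the lowest address.
Reassemble most-significant byte first: B7 87 78 43 10 F5 F1 78 → 0xB787784310F5F178.
0xB787784310F5F178 = 13224671060239446392.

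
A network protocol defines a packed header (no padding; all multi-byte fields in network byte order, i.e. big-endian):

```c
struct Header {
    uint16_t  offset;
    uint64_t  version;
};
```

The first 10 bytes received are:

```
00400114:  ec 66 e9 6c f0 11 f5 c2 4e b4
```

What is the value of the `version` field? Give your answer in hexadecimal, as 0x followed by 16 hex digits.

`version` follows `offset` (2 bytes), so it starts at byte offset 2 and occupies 8 bytes.
Bytes at offsets 2..9: E9 6C F0 11 F5 C2 4E B4.
Big-endian stores the most-significant byte at the lowest address.
The bytes are already most-significant first: 0xE96CF011F5C24EB4.

0xE96CF011F5C24EB4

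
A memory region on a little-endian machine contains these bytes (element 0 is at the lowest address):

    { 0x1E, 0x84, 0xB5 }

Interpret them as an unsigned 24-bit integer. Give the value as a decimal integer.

Little-endian: lowest address holds the least-significant byte.
Reassemble most-significant byte first: B5 84 1E → 0xB5841E.
0xB5841E = 11895838.

11895838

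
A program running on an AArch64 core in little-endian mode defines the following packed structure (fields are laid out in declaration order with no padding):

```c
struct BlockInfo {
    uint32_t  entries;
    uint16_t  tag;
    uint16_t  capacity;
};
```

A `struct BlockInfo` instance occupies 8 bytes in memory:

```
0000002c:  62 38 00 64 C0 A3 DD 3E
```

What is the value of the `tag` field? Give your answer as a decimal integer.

`tag` follows `entries` (4 bytes), so it starts at byte offset 4 and occupies 2 bytes.
Bytes at offsets 4..5: C0 A3.
Little-endian: lowest address holds the least-significant byte.
Reassemble most-significant byte first: A3 C0 → 0xA3C0.
0xA3C0 = 41920.

41920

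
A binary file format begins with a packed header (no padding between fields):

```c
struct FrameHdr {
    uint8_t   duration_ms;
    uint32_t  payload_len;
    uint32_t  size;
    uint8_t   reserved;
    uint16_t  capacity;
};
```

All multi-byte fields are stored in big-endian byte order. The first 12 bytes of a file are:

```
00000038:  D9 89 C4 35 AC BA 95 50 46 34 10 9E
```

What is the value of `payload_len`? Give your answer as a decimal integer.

2311337388

`payload_len` follows `duration_ms` (1 byte), so it starts at byte offset 1 and occupies 4 bytes.
Bytes at offsets 1..4: 89 C4 35 AC.
Big-endian: lowest address holds the most-significant byte.
The bytes are already most-significant first: 0x89C435AC.
0x89C435AC = 2311337388.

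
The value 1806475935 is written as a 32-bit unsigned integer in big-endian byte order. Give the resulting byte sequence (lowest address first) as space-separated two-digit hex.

6B AC A2 9F

1806475935 in hexadecimal, padded to 32 bits, is 0x6BACA29F.
Split into bytes (most-significant first): 6B AC A2 9F.
In big-endian order the high byte comes first in memory.
So the memory order matches the most-significant-first order: 6B AC A2 9F.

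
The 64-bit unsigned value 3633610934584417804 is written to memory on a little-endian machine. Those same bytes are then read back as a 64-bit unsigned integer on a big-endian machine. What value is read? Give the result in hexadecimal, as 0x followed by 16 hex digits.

3633610934584417804 in 64-bit hexadecimal is 0x326D2DE4AFE11E0C.
Stored little-endian, the bytes at ascending addresses are 0C 1E E1 AF E4 2D 6D 32.
Read back as big-endian, the last byte is least significant, giving 0x0C1EE1AFE42D6D32.

0x0C1EE1AFE42D6D32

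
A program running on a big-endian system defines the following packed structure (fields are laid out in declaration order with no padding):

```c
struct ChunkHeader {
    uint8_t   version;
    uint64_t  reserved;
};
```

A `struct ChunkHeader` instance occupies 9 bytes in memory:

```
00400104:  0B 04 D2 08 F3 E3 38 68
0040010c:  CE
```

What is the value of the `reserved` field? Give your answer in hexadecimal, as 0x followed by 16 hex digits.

0x04D208F3E33868CE

`reserved` follows `version` (1 byte), so it starts at byte offset 1 and occupies 8 bytes.
Bytes at offsets 1..8: 04 D2 08 F3 E3 38 68 CE.
Big-endian stores the most-significant byte at the lowest address.
The bytes are already most-significant first: 0x04D208F3E33868CE.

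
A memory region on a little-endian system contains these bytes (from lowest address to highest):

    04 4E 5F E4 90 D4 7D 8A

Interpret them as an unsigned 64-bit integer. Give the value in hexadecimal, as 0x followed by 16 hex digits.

Little-endian: lowest address holds the least-significant byte.
Reassemble most-significant byte first: 8A 7D D4 90 E4 5F 4E 04 → 0x8A7DD490E45F4E04.

0x8A7DD490E45F4E04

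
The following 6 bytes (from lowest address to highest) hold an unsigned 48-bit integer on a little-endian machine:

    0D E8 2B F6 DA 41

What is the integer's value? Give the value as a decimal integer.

72408688748557

Little-endian: lowest address holds the least-significant byte.
Reassemble most-significant byte first: 41 DA F6 2B E8 0D → 0x41DAF62BE80D.
0x41DAF62BE80D = 72408688748557.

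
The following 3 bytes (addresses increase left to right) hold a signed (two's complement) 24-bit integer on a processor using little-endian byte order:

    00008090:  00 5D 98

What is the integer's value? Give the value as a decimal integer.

-6791936

Little-endian stores the least-significant byte at the lowest address.
Reassemble most-significant byte first: 98 5D 00 → 0x985D00.
Top bit is set, so as a signed 24-bit value this is 0x985D00 − 2^24 = -6791936.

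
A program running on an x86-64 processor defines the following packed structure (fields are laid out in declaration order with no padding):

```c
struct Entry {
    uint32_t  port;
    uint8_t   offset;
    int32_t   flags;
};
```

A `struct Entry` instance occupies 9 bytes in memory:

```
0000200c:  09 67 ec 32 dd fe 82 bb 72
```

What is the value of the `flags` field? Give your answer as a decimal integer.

`flags` follows `port` (4 B), `offset` (1 B), so it starts at offset 4 + 1 = 5 and occupies 4 bytes.
Bytes at offsets 5..8: FE 82 BB 72.
Little-endian: lowest address holds the least-significant byte.
Reassemble most-significant byte first: 72 BB 82 FE → 0x72BB82FE.
0x72BB82FE = 1924891390.

1924891390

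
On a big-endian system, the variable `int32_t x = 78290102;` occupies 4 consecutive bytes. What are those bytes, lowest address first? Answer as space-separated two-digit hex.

78290102 in hexadecimal, padded to 32 bits, is 0x04AA9CB6.
Split into bytes (most-significant first): 04 AA 9C B6.
Big-endian stores the most-significant byte at the lowest address.
So the memory order matches the most-significant-first order: 04 AA 9C B6.

04 AA 9C B6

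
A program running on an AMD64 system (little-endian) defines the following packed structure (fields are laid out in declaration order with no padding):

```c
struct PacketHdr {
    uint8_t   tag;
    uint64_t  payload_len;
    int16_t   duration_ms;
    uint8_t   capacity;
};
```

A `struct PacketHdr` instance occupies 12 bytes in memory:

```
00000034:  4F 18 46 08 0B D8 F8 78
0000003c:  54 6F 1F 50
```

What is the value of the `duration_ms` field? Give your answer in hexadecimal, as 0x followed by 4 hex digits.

0x1F6F

`duration_ms` follows `tag` (1 B), `payload_len` (8 B), so it starts at offset 1 + 8 = 9 and occupies 2 bytes.
Bytes at offsets 9..10: 6F 1F.
Little-endian: lowest address holds the least-significant byte.
Reassemble most-significant byte first: 1F 6F → 0x1F6F.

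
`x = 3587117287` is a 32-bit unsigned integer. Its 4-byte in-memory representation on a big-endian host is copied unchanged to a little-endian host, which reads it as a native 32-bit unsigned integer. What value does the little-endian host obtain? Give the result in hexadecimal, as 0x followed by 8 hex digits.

3587117287 in 32-bit hexadecimal is 0xD5CF10E7.
Stored big-endian, the bytes at ascending addresses are D5 CF 10 E7.
Read back as little-endian, the first byte is least significant, giving 0xE710CFD5.

0xE710CFD5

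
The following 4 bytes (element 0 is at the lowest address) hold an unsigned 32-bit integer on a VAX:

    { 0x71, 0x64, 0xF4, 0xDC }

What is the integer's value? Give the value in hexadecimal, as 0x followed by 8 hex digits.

In little-endian order the low byte comes first in memory.
Reassemble most-significant byte first: DC F4 64 71 → 0xDCF46471.

0xDCF46471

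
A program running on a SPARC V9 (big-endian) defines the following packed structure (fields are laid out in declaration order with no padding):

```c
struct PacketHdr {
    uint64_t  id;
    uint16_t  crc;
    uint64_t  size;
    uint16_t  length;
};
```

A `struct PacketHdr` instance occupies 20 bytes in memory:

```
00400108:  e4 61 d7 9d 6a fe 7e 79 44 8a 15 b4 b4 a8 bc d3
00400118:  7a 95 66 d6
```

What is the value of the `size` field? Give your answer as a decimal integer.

1564073607419886229

`size` follows `id` (8 B), `crc` (2 B), so it starts at offset 8 + 2 = 10 and occupies 8 bytes.
Bytes at offsets 10..17: 15 B4 B4 A8 BC D3 7A 95.
Big-endian stores the most-significant byte at the lowest address.
The bytes are already most-significant first: 0x15B4B4A8BCD37A95.
0x15B4B4A8BCD37A95 = 1564073607419886229.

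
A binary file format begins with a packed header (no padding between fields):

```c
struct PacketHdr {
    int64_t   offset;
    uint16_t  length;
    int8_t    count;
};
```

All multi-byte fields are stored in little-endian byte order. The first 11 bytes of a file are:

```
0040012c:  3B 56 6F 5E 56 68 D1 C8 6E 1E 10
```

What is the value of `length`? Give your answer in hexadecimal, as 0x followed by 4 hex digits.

`length` follows `offset` (8 bytes), so it starts at byte offset 8 and occupies 2 bytes.
Bytes at offsets 8..9: 6E 1E.
Little-endian stores the least-significant byte at the lowest address.
Reassemble most-significant byte first: 1E 6E → 0x1E6E.

0x1E6E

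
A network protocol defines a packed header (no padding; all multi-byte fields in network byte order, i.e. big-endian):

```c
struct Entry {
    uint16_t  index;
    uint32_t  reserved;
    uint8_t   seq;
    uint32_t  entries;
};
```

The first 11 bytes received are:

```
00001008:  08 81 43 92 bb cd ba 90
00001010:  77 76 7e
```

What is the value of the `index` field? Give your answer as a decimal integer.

2177

`index` is the first field, at byte offset 0, occupying 2 bytes.
Bytes at offsets 0..1: 08 81.
Big-endian stores the most-significant byte at the lowest address.
The bytes are already most-significant first: 0x0881.
0x0881 = 2177.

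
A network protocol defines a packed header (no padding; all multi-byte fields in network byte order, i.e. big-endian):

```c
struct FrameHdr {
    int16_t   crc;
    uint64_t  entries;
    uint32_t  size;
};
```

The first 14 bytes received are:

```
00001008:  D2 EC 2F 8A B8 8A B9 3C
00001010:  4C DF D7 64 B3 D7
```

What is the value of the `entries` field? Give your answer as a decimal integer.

`entries` follows `crc` (2 bytes), so it starts at byte offset 2 and occupies 8 bytes.
Bytes at offsets 2..9: 2F 8A B8 8A B9 3C 4C DF.
Big-endian stores the most-significant byte at the lowest address.
The bytes are already most-significant first: 0x2F8AB88AB93C4CDF.
0x2F8AB88AB93C4CDF = 3425753372521417951.

3425753372521417951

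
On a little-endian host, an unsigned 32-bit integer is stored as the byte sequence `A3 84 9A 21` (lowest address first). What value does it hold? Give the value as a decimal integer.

563774627

Little-endian stores the least-significant byte at the lowest address.
Reassemble most-significant byte first: 21 9A 84 A3 → 0x219A84A3.
0x219A84A3 = 563774627.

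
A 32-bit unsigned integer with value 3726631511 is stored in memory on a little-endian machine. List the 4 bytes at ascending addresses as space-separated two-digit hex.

57 E2 1F DE

3726631511 in hexadecimal, padded to 32 bits, is 0xDE1FE257.
Split into bytes (most-significant first): DE 1F E2 57.
Little-endian: lowest address holds the least-significant byte.
So at ascending addresses the bytes are 57 E2 1F DE.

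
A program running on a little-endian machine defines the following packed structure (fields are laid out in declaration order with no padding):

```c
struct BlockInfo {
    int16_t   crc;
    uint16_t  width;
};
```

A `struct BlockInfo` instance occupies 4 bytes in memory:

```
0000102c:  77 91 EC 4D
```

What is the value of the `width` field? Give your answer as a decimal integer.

19948

`width` follows `crc` (2 bytes), so it starts at byte offset 2 and occupies 2 bytes.
Bytes at offsets 2..3: EC 4D.
Little-endian: lowest address holds the least-significant byte.
Reassemble most-significant byte first: 4D EC → 0x4DEC.
0x4DEC = 19948.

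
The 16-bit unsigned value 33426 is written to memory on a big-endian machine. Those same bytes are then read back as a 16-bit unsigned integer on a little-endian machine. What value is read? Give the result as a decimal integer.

37506

33426 in 16-bit hexadecimal is 0x8292.
Stored big-endian, the bytes at ascending addresses are 82 92.
Read back as little-endian, the first byte is least significant, giving 0x9282.
0x9282 = 37506.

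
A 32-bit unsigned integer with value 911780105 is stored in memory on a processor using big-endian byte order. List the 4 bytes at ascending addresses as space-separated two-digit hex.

36 58 A9 09

911780105 in hexadecimal, padded to 32 bits, is 0x3658A909.
Split into bytes (most-significant first): 36 58 A9 09.
In big-endian order the high byte comes first in memory.
So the memory order matches the most-significant-first order: 36 58 A9 09.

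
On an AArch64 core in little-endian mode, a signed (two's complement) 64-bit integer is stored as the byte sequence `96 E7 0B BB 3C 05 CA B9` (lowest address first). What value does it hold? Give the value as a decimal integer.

-5059225473003034730

Little-endian: lowest address holds the least-significant byte.
Reassemble most-significant byte first: B9 CA 05 3C BB 0B E7 96 → 0xB9CA053CBB0BE796.
Top bit is set, so as a signed 64-bit value this is 0xB9CA053CBB0BE796 − 2^64 = -5059225473003034730.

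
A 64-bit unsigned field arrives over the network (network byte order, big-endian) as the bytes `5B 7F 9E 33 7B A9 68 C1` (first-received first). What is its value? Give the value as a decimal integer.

6593162323448916161

Big-endian: lowest address holds the most-significant byte.
The bytes are already most-significant first: 0x5B7F9E337BA968C1.
0x5B7F9E337BA968C1 = 6593162323448916161.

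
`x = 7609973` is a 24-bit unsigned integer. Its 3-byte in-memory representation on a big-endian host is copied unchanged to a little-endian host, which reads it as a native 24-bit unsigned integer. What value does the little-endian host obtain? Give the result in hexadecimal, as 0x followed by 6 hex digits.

0x751E74

7609973 in 24-bit hexadecimal is 0x741E75.
Stored big-endian, the bytes at ascending addresses are 74 1E 75.
Read back as little-endian, the first byte is least significant, giving 0x751E74.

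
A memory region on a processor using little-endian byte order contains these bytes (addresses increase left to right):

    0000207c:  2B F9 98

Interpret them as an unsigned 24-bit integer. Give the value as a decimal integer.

10025259

Little-endian stores the least-significant byte at the lowest address.
Reassemble most-significant byte first: 98 F9 2B → 0x98F92B.
0x98F92B = 10025259.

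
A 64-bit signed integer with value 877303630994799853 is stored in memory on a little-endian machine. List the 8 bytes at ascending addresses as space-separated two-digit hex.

ED FC 9A 15 01 CF 2C 0C

877303630994799853 in hexadecimal, padded to 64 bits, is 0x0C2CCF01159AFCED.
Split into bytes (most-significant first): 0C 2C CF 01 15 9A FC ED.
In little-endian order the low byte comes first in memory.
So at ascending addresses the bytes are ED FC 9A 15 01 CF 2C 0C.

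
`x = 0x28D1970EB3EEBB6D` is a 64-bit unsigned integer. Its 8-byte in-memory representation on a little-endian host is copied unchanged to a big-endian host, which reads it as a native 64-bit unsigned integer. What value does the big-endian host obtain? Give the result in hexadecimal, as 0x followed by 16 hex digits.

0x6DBBEEB30E97D128

Stored little-endian, the bytes at ascending addresses are 6D BB EE B3 0E 97 D1 28.
Read back as big-endian, the last byte is least significant, giving 0x6DBBEEB30E97D128.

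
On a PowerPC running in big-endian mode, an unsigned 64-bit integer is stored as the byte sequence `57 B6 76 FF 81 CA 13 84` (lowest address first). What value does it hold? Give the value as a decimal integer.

6320369966827312004

Big-endian: lowest address holds the most-significant byte.
The bytes are already most-significant first: 0x57B676FF81CA1384.
0x57B676FF81CA1384 = 6320369966827312004.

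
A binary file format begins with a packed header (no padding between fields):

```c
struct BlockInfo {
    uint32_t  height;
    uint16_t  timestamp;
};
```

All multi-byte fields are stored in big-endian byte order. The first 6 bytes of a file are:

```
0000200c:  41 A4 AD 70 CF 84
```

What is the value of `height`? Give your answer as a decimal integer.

1101311344

`height` is the first field, at byte offset 0, occupying 4 bytes.
Bytes at offsets 0..3: 41 A4 AD 70.
Big-endian stores the most-significant byte at the lowest address.
The bytes are already most-significant first: 0x41A4AD70.
0x41A4AD70 = 1101311344.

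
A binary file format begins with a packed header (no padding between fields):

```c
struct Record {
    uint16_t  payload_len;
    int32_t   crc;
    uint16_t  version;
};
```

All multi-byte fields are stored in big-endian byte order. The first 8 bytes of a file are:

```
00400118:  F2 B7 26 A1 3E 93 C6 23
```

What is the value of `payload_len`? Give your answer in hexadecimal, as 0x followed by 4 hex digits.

`payload_len` is the first field, at byte offset 0, occupying 2 bytes.
Bytes at offsets 0..1: F2 B7.
Big-endian: lowest address holds the most-significant byte.
The bytes are already most-significant first: 0xF2B7.

0xF2B7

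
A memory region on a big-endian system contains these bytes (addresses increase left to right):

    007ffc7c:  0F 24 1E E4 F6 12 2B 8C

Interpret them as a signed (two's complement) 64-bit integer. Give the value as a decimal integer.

Big-endian: lowest address holds the most-significant byte.
The bytes are already most-significant first: 0x0F241EE4F6122B8C.
0x0F241EE4F6122B8C = 1091030978460265356.

1091030978460265356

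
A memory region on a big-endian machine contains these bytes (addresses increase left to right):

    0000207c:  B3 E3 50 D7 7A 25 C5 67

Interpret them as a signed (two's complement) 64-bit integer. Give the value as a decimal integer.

-5484451034809645721

Big-endian: lowest address holds the most-significant byte.
The bytes are already most-significant first: 0xB3E350D77A25C567.
Top bit is set, so as a signed 64-bit value this is 0xB3E350D77A25C567 − 2^64 = -5484451034809645721.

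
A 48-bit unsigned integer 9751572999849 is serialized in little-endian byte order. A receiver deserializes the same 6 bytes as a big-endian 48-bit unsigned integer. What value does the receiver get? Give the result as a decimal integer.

186290103901704

9751572999849 in 48-bit hexadecimal is 0x08DE770B6EA9.
Stored little-endian, the bytes at ascending addresses are A9 6E 0B 77 DE 08.
Read back as big-endian, the last byte is least significant, giving 0xA96E0B77DE08.
0xA96E0B77DE08 = 186290103901704.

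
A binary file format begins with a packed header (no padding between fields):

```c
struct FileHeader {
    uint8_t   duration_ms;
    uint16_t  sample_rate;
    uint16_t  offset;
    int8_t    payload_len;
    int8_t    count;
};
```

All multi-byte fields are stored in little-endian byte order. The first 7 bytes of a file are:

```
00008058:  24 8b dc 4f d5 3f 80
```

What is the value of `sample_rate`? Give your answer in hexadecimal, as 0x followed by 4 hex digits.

0xDC8B

`sample_rate` follows `duration_ms` (1 byte), so it starts at byte offset 1 and occupies 2 bytes.
Bytes at offsets 1..2: 8B DC.
Little-endian stores the least-significant byte at the lowest address.
Reassemble most-significant byte first: DC 8B → 0xDC8B.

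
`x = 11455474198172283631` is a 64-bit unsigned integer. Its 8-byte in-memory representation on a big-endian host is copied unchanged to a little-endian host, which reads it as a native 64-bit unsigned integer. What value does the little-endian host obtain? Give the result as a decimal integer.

17236039844703369886

11455474198172283631 in 64-bit hexadecimal is 0x9EFA0516EBB632EF.
Stored big-endian, the bytes at ascending addresses are 9E FA 05 16 EB B6 32 EF.
Read back as little-endian, the first byte is least significant, giving 0xEF32B6EB1605FA9E.
0xEF32B6EB1605FA9E = 17236039844703369886.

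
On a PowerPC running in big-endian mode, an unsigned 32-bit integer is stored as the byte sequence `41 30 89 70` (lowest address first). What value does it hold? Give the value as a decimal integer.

1093699952

In big-endian order the high byte comes first in memory.
The bytes are already most-significant first: 0x41308970.
0x41308970 = 1093699952.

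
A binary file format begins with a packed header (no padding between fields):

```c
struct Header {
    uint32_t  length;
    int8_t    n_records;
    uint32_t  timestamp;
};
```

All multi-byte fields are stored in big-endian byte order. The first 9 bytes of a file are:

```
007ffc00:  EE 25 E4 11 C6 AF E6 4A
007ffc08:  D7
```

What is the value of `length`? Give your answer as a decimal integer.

`length` is the first field, at byte offset 0, occupying 4 bytes.
Bytes at offsets 0..3: EE 25 E4 11.
In big-endian order the high byte comes first in memory.
The bytes are already most-significant first: 0xEE25E411.
0xEE25E411 = 3995460625.

3995460625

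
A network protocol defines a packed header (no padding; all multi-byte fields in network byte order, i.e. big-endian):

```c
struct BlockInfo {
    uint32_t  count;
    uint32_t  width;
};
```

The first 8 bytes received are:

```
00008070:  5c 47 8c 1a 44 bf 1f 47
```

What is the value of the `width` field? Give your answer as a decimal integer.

`width` follows `count` (4 bytes), so it starts at byte offset 4 and occupies 4 bytes.
Bytes at offsets 4..7: 44 BF 1F 47.
Big-endian: lowest address holds the most-significant byte.
The bytes are already most-significant first: 0x44BF1F47.
0x44BF1F47 = 1153376071.

1153376071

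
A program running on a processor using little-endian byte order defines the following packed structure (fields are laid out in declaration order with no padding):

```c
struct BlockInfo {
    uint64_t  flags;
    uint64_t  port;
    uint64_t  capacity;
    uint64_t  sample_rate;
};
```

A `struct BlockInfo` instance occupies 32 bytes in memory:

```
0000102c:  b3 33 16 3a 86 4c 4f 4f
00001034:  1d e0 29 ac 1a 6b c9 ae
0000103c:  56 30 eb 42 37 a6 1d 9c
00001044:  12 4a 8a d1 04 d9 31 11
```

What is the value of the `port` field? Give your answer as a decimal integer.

`port` follows `flags` (8 bytes), so it starts at byte offset 8 and occupies 8 bytes.
Bytes at offsets 8..15: 1D E0 29 AC 1A 6B C9 AE.
Little-endian: lowest address holds the least-significant byte.
Reassemble most-significant byte first: AE C9 6B 1A AC 29 E0 1D → 0xAEC96B1AAC29E01D.
0xAEC96B1AAC29E01D = 12594715595220049949.

12594715595220049949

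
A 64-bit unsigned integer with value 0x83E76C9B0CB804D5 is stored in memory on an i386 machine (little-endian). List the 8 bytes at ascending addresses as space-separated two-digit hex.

D5 04 B8 0C 9B 6C E7 83

Split into bytes (most-significant first): 83 E7 6C 9B 0C B8 04 D5.
In little-endian order the low byte comes first in memory.
So at ascending addresses the bytes are D5 04 B8 0C 9B 6C E7 83.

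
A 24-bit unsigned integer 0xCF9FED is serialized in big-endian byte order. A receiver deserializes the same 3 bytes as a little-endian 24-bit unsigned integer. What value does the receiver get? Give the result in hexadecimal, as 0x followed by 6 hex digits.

0xED9FCF

Stored big-endian, the bytes at ascending addresses are CF 9F ED.
Read back as little-endian, the first byte is least significant, giving 0xED9FCF.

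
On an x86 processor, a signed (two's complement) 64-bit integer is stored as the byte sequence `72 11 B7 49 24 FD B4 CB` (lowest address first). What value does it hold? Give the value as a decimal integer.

-3768108655904878222

Little-endian: lowest address holds the least-significant byte.
Reassemble most-significant byte first: CB B4 FD 24 49 B7 11 72 → 0xCBB4FD2449B71172.
Top bit is set, so as a signed 64-bit value this is 0xCBB4FD2449B71172 − 2^64 = -3768108655904878222.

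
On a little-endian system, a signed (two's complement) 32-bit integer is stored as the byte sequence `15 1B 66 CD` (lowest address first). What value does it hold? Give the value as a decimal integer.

Little-endian: lowest address holds the least-significant byte.
Reassemble most-significant byte first: CD 66 1B 15 → 0xCD661B15.
Top bit is set, so as a signed 32-bit value this is 0xCD661B15 − 2^32 = -848946411.

-848946411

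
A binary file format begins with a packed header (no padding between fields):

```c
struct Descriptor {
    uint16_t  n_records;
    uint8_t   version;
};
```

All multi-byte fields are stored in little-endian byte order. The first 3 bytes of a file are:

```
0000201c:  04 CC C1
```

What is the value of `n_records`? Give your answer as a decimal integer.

52228

`n_records` is the first field, at byte offset 0, occupying 2 bytes.
Bytes at offsets 0..1: 04 CC.
Little-endian stores the least-significant byte at the lowest address.
Reassemble most-significant byte first: CC 04 → 0xCC04.
0xCC04 = 52228.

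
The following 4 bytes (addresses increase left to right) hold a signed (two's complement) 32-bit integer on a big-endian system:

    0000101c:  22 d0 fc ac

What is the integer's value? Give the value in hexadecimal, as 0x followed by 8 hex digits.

In big-endian order the high byte comes first in memory.
The bytes are already most-significant first: 0x22D0FCAC.

0x22D0FCAC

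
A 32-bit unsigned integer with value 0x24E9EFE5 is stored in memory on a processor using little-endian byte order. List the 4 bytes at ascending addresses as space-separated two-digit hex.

E5 EF E9 24

Split into bytes (most-significant first): 24 E9 EF E5.
Little-endian stores the least-significant byte at the lowest address.
So at ascending addresses the bytes are E5 EF E9 24.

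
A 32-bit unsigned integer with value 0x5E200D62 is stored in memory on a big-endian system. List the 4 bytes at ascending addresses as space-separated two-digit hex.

Split into bytes (most-significant first): 5E 20 0D 62.
Big-endian stores the most-significant byte at the lowest address.
So the memory order matches the most-significant-first order: 5E 20 0D 62.

5E 20 0D 62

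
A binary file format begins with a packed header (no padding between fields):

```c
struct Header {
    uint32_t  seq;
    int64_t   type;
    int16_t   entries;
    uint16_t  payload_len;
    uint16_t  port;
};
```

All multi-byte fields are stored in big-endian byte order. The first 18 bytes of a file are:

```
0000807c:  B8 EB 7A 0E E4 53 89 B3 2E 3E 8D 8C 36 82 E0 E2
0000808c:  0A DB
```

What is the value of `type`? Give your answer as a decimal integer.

-1994098807326995060

`type` follows `seq` (4 bytes), so it starts at byte offset 4 and occupies 8 bytes.
Bytes at offsets 4..11: E4 53 89 B3 2E 3E 8D 8C.
In big-endian order the high byte comes first in memory.
The bytes are already most-significant first: 0xE45389B32E3E8D8C.
Top bit is set, so as a signed 64-bit value this is 0xE45389B32E3E8D8C − 2^64 = -1994098807326995060.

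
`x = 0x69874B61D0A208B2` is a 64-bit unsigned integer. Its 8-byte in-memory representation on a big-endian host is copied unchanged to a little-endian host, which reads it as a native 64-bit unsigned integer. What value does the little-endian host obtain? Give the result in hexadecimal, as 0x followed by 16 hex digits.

0xB208A2D0614B8769

Stored big-endian, the bytes at ascending addresses are 69 87 4B 61 D0 A2 08 B2.
Read back as little-endian, the first byte is least significant, giving 0xB208A2D0614B8769.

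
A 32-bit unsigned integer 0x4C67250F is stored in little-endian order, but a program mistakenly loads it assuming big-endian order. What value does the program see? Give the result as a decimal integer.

Stored little-endian, the bytes at ascending addresses are 0F 25 67 4C.
Read back as big-endian, the last byte is least significant, giving 0x0F25674C.
0x0F25674C = 254109516.

254109516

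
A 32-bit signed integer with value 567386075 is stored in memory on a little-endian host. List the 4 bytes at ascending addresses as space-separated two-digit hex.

DB 9F D1 21

567386075 in hexadecimal, padded to 32 bits, is 0x21D19FDB.
Split into bytes (most-significant first): 21 D1 9F DB.
Little-endian: lowest address holds the least-significant byte.
So at ascending addresses the bytes are DB 9F D1 21.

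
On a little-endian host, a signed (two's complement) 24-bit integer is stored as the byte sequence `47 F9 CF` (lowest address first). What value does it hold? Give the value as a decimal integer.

Little-endian stores the least-significant byte at the lowest address.
Reassemble most-significant byte first: CF F9 47 → 0xCFF947.
Top bit is set, so as a signed 24-bit value this is 0xCFF947 − 2^24 = -3147449.

-3147449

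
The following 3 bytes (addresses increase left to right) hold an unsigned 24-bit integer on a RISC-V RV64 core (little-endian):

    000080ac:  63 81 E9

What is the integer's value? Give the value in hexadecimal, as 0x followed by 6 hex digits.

0xE98163

In little-endian order the low byte comes first in memory.
Reassemble most-significant byte first: E9 81 63 → 0xE98163.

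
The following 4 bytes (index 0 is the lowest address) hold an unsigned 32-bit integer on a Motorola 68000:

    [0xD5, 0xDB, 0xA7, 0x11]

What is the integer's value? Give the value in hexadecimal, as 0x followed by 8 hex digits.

0xD5DBA711

In big-endian order the high byte comes first in memory.
The bytes are already most-significant first: 0xD5DBA711.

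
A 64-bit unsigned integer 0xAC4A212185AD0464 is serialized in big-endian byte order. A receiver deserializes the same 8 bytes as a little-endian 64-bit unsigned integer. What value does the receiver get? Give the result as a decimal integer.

7207076090997721772

Stored big-endian, the bytes at ascending addresses are AC 4A 21 21 85 AD 04 64.
Read back as little-endian, the first byte is least significant, giving 0x6404AD8521214AAC.
0x6404AD8521214AAC = 7207076090997721772.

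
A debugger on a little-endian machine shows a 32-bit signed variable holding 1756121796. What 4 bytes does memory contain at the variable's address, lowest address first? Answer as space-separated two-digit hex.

1756121796 in hexadecimal, padded to 32 bits, is 0x68AC4AC4.
Split into bytes (most-significant first): 68 AC 4A C4.
Little-endian: lowest address holds the least-significant byte.
So at ascending addresses the bytes are C4 4A AC 68.

C4 4A AC 68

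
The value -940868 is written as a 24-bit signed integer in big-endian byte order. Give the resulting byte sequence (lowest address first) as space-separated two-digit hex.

F1 A4 BC

Two's complement of -940868 in 24 bits: 940868 = 0x0E5B44; invert → 0xF1A4BB; add 1 → 0xF1A4BC.
Split into bytes (most-significant first): F1 A4 BC.
Big-endian stores the most-significant byte at the lowest address.
So the memory order matches the most-significant-first order: F1 A4 BC.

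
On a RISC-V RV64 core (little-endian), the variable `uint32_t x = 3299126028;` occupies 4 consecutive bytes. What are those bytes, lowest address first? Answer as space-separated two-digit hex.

3299126028 in hexadecimal, padded to 32 bits, is 0xC4A4AB0C.
Split into bytes (most-significant first): C4 A4 AB 0C.
In little-endian order the low byte comes first in memory.
So at ascending addresses the bytes are 0C AB A4 C4.

0C AB A4 C4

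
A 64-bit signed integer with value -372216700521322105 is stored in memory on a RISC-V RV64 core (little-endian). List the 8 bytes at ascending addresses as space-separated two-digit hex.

Two's complement of -372216700521322105 in 64 bits: 372216700521322105 = 0x052A611DF60A9679; invert → 0xFAD59EE209F56986; add 1 → 0xFAD59EE209F56987.
Split into bytes (most-significant first): FA D5 9E E2 09 F5 69 87.
Little-endian stores the least-significant byte at the lowest address.
So at ascending addresses the bytes are 87 69 F5 09 E2 9E D5 FA.

87 69 F5 09 E2 9E D5 FA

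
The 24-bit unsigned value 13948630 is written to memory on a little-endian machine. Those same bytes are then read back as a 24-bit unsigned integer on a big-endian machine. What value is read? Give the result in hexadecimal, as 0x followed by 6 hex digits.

13948630 in 24-bit hexadecimal is 0xD4D6D6.
Stored little-endian, the bytes at ascending addresses are D6 D6 D4.
Read back as big-endian, the last byte is least significant, giving 0xD6D6D4.

0xD6D6D4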